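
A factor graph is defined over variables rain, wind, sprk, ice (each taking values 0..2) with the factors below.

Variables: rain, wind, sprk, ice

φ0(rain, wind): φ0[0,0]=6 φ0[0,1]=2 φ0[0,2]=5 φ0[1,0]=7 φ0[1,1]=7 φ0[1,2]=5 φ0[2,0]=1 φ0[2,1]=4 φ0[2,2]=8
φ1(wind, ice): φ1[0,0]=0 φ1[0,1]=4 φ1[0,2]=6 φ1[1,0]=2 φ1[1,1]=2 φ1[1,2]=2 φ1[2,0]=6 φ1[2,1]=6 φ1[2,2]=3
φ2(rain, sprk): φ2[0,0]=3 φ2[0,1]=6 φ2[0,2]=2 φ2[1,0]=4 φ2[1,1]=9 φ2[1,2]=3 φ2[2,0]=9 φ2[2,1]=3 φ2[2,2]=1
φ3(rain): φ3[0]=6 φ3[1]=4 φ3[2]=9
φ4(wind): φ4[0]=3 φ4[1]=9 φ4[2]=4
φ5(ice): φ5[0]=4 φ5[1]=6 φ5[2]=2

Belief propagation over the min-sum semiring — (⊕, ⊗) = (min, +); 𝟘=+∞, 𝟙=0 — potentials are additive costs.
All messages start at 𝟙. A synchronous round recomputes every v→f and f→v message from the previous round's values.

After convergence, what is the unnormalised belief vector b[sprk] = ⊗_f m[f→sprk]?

init: all messages = 𝟙 over 3 values
r1 m[φ0→rain] = [2, 5, 1]
r1 m[φ0→wind] = [1, 2, 5]
r1 m[φ1→wind] = [0, 2, 3]
r1 m[φ1→ice] = [0, 2, 2]
r1 m[φ2→rain] = [2, 3, 1]
r1 m[φ2→sprk] = [3, 3, 1]
r1 m[φ3→rain] = [6, 4, 9]
r1 m[φ4→wind] = [3, 9, 4]
r1 m[φ5→ice] = [4, 6, 2]
r1 m[rain→φ0] = [0, 0, 0]
r1 m[rain→φ2] = [0, 0, 0]
r1 m[rain→φ3] = [0, 0, 0]
r1 m[wind→φ0] = [0, 0, 0]
r1 m[wind→φ1] = [0, 0, 0]
r1 m[wind→φ4] = [0, 0, 0]
r1 m[sprk→φ2] = [0, 0, 0]
r1 m[ice→φ1] = [0, 0, 0]
r1 m[ice→φ5] = [0, 0, 0]
r2 m[φ0→rain] = [2, 5, 1]
r2 m[φ0→wind] = [1, 2, 5]
r2 m[φ1→wind] = [0, 2, 3]
r2 m[φ1→ice] = [0, 2, 2]
r2 m[φ2→rain] = [2, 3, 1]
r2 m[φ2→sprk] = [3, 3, 1]
r2 m[φ3→rain] = [6, 4, 9]
r2 m[φ4→wind] = [3, 9, 4]
r2 m[φ5→ice] = [4, 6, 2]
r2 m[rain→φ0] = [8, 7, 10]
r2 m[rain→φ2] = [8, 9, 10]
r2 m[rain→φ3] = [4, 8, 2]
r2 m[wind→φ0] = [3, 11, 7]
r2 m[wind→φ1] = [4, 11, 9]
r2 m[wind→φ4] = [1, 4, 8]
r2 m[sprk→φ2] = [0, 0, 0]
r2 m[ice→φ1] = [4, 6, 2]
r2 m[ice→φ5] = [0, 2, 2]
r3 m[φ0→rain] = [9, 10, 4]
r3 m[φ0→wind] = [11, 10, 12]
r3 m[φ1→wind] = [4, 4, 5]
r3 m[φ1→ice] = [4, 8, 10]
r3 m[φ2→rain] = [2, 3, 1]
r3 m[φ2→sprk] = [11, 13, 10]
r3 m[φ3→rain] = [6, 4, 9]
r3 m[φ4→wind] = [3, 9, 4]
r3 m[φ5→ice] = [4, 6, 2]
r3 m[rain→φ0] = [8, 7, 10]
r3 m[rain→φ2] = [8, 9, 10]
r3 m[rain→φ3] = [4, 8, 2]
r3 m[wind→φ0] = [3, 11, 7]
r3 m[wind→φ1] = [4, 11, 9]
r3 m[wind→φ4] = [1, 4, 8]
r3 m[sprk→φ2] = [0, 0, 0]
r3 m[ice→φ1] = [4, 6, 2]
r3 m[ice→φ5] = [0, 2, 2]
r4 m[φ0→rain] = [9, 10, 4]
r4 m[φ0→wind] = [11, 10, 12]
r4 m[φ1→wind] = [4, 4, 5]
r4 m[φ1→ice] = [4, 8, 10]
r4 m[φ2→rain] = [2, 3, 1]
r4 m[φ2→sprk] = [11, 13, 10]
r4 m[φ3→rain] = [6, 4, 9]
r4 m[φ4→wind] = [3, 9, 4]
r4 m[φ5→ice] = [4, 6, 2]
r4 m[rain→φ0] = [8, 7, 10]
r4 m[rain→φ2] = [15, 14, 13]
r4 m[rain→φ3] = [11, 13, 5]
r4 m[wind→φ0] = [7, 13, 9]
r4 m[wind→φ1] = [14, 19, 16]
r4 m[wind→φ4] = [15, 14, 17]
r4 m[sprk→φ2] = [0, 0, 0]
r4 m[ice→φ1] = [4, 6, 2]
r4 m[ice→φ5] = [4, 8, 10]
r5 m[φ0→rain] = [13, 14, 8]
r5 m[φ0→wind] = [11, 10, 12]
r5 m[φ1→wind] = [4, 4, 5]
r5 m[φ1→ice] = [14, 18, 19]
r5 m[φ2→rain] = [2, 3, 1]
r5 m[φ2→sprk] = [18, 16, 14]
r5 m[φ3→rain] = [6, 4, 9]
r5 m[φ4→wind] = [3, 9, 4]
r5 m[φ5→ice] = [4, 6, 2]
r5 m[rain→φ0] = [8, 7, 10]
r5 m[rain→φ2] = [15, 14, 13]
r5 m[rain→φ3] = [11, 13, 5]
r5 m[wind→φ0] = [7, 13, 9]
r5 m[wind→φ1] = [14, 19, 16]
r5 m[wind→φ4] = [15, 14, 17]
r5 m[sprk→φ2] = [0, 0, 0]
r5 m[ice→φ1] = [4, 6, 2]
r5 m[ice→φ5] = [4, 8, 10]
r6 m[φ0→rain] = [13, 14, 8]
r6 m[φ0→wind] = [11, 10, 12]
r6 m[φ1→wind] = [4, 4, 5]
r6 m[φ1→ice] = [14, 18, 19]
r6 m[φ2→rain] = [2, 3, 1]
r6 m[φ2→sprk] = [18, 16, 14]
r6 m[φ3→rain] = [6, 4, 9]
r6 m[φ4→wind] = [3, 9, 4]
r6 m[φ5→ice] = [4, 6, 2]
r6 m[rain→φ0] = [8, 7, 10]
r6 m[rain→φ2] = [19, 18, 17]
r6 m[rain→φ3] = [15, 17, 9]
r6 m[wind→φ0] = [7, 13, 9]
r6 m[wind→φ1] = [14, 19, 16]
r6 m[wind→φ4] = [15, 14, 17]
r6 m[sprk→φ2] = [0, 0, 0]
r6 m[ice→φ1] = [4, 6, 2]
r6 m[ice→φ5] = [14, 18, 19]
r7 m[φ0→rain] = [13, 14, 8]
r7 m[φ0→wind] = [11, 10, 12]
r7 m[φ1→wind] = [4, 4, 5]
r7 m[φ1→ice] = [14, 18, 19]
r7 m[φ2→rain] = [2, 3, 1]
r7 m[φ2→sprk] = [22, 20, 18]
r7 m[φ3→rain] = [6, 4, 9]
r7 m[φ4→wind] = [3, 9, 4]
r7 m[φ5→ice] = [4, 6, 2]
r7 m[rain→φ0] = [8, 7, 10]
r7 m[rain→φ2] = [19, 18, 17]
r7 m[rain→φ3] = [15, 17, 9]
r7 m[wind→φ0] = [7, 13, 9]
r7 m[wind→φ1] = [14, 19, 16]
r7 m[wind→φ4] = [15, 14, 17]
r7 m[sprk→φ2] = [0, 0, 0]
r7 m[ice→φ1] = [4, 6, 2]
r7 m[ice→φ5] = [14, 18, 19]
r8 m[φ0→rain] = [13, 14, 8]
r8 m[φ0→wind] = [11, 10, 12]
r8 m[φ1→wind] = [4, 4, 5]
r8 m[φ1→ice] = [14, 18, 19]
r8 m[φ2→rain] = [2, 3, 1]
r8 m[φ2→sprk] = [22, 20, 18]
r8 m[φ3→rain] = [6, 4, 9]
r8 m[φ4→wind] = [3, 9, 4]
r8 m[φ5→ice] = [4, 6, 2]
r8 m[rain→φ0] = [8, 7, 10]
r8 m[rain→φ2] = [19, 18, 17]
r8 m[rain→φ3] = [15, 17, 9]
r8 m[wind→φ0] = [7, 13, 9]
r8 m[wind→φ1] = [14, 19, 16]
r8 m[wind→φ4] = [15, 14, 17]
r8 m[sprk→φ2] = [0, 0, 0]
r8 m[ice→φ1] = [4, 6, 2]
r8 m[ice→φ5] = [14, 18, 19]
fixed point reached at round 8
b[sprk] = ⊗ incoming = [22, 20, 18]

b[sprk] = [22, 20, 18]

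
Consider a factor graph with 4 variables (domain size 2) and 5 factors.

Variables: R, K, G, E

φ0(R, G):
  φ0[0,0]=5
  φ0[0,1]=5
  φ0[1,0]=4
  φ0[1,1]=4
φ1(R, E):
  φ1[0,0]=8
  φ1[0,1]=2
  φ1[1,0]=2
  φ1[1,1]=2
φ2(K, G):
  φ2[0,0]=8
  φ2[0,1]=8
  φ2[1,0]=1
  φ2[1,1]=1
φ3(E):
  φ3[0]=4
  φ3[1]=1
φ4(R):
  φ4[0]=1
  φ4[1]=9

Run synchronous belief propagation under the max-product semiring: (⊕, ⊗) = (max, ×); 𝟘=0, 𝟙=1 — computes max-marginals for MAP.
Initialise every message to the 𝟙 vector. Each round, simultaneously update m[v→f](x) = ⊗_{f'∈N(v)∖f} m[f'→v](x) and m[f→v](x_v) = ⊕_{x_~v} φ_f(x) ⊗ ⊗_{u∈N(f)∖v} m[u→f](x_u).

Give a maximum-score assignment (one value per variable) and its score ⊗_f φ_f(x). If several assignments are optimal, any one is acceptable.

assignment: (R=1, K=0, G=0, E=0); score = 2304

init: all messages = 𝟙 over 2 values
r1 m[φ0→R] = [5, 4]
r1 m[φ0→G] = [5, 5]
r1 m[φ1→R] = [8, 2]
r1 m[φ1→E] = [8, 2]
r1 m[φ2→K] = [8, 1]
r1 m[φ2→G] = [8, 8]
r1 m[φ3→E] = [4, 1]
r1 m[φ4→R] = [1, 9]
r1 m[R→φ0] = [1, 1]
r1 m[R→φ1] = [1, 1]
r1 m[R→φ4] = [1, 1]
r1 m[K→φ2] = [1, 1]
r1 m[G→φ0] = [1, 1]
r1 m[G→φ2] = [1, 1]
r1 m[E→φ1] = [1, 1]
r1 m[E→φ3] = [1, 1]
r2 m[φ0→R] = [5, 4]
r2 m[φ0→G] = [5, 5]
r2 m[φ1→R] = [8, 2]
r2 m[φ1→E] = [8, 2]
r2 m[φ2→K] = [8, 1]
r2 m[φ2→G] = [8, 8]
r2 m[φ3→E] = [4, 1]
r2 m[φ4→R] = [1, 9]
r2 m[R→φ0] = [8, 18]
r2 m[R→φ1] = [5, 36]
r2 m[R→φ4] = [40, 8]
r2 m[K→φ2] = [1, 1]
r2 m[G→φ0] = [8, 8]
r2 m[G→φ2] = [5, 5]
r2 m[E→φ1] = [4, 1]
r2 m[E→φ3] = [8, 2]
r3 m[φ0→R] = [40, 32]
r3 m[φ0→G] = [72, 72]
r3 m[φ1→R] = [32, 8]
r3 m[φ1→E] = [72, 72]
r3 m[φ2→K] = [40, 5]
r3 m[φ2→G] = [8, 8]
r3 m[φ3→E] = [4, 1]
r3 m[φ4→R] = [1, 9]
r3 m[R→φ0] = [8, 18]
r3 m[R→φ1] = [5, 36]
r3 m[R→φ4] = [40, 8]
r3 m[K→φ2] = [1, 1]
r3 m[G→φ0] = [8, 8]
r3 m[G→φ2] = [5, 5]
r3 m[E→φ1] = [4, 1]
r3 m[E→φ3] = [8, 2]
r4 m[φ0→R] = [40, 32]
r4 m[φ0→G] = [72, 72]
r4 m[φ1→R] = [32, 8]
r4 m[φ1→E] = [72, 72]
r4 m[φ2→K] = [40, 5]
r4 m[φ2→G] = [8, 8]
r4 m[φ3→E] = [4, 1]
r4 m[φ4→R] = [1, 9]
r4 m[R→φ0] = [32, 72]
r4 m[R→φ1] = [40, 288]
r4 m[R→φ4] = [1280, 256]
r4 m[K→φ2] = [1, 1]
r4 m[G→φ0] = [8, 8]
r4 m[G→φ2] = [72, 72]
r4 m[E→φ1] = [4, 1]
r4 m[E→φ3] = [72, 72]
r5 m[φ0→R] = [40, 32]
r5 m[φ0→G] = [288, 288]
r5 m[φ1→R] = [32, 8]
r5 m[φ1→E] = [576, 576]
r5 m[φ2→K] = [576, 72]
r5 m[φ2→G] = [8, 8]
r5 m[φ3→E] = [4, 1]
r5 m[φ4→R] = [1, 9]
r5 m[R→φ0] = [32, 72]
r5 m[R→φ1] = [40, 288]
r5 m[R→φ4] = [1280, 256]
r5 m[K→φ2] = [1, 1]
r5 m[G→φ0] = [8, 8]
r5 m[G→φ2] = [72, 72]
r5 m[E→φ1] = [4, 1]
r5 m[E→φ3] = [72, 72]
r6 m[φ0→R] = [40, 32]
r6 m[φ0→G] = [288, 288]
r6 m[φ1→R] = [32, 8]
r6 m[φ1→E] = [576, 576]
r6 m[φ2→K] = [576, 72]
r6 m[φ2→G] = [8, 8]
r6 m[φ3→E] = [4, 1]
r6 m[φ4→R] = [1, 9]
r6 m[R→φ0] = [32, 72]
r6 m[R→φ1] = [40, 288]
r6 m[R→φ4] = [1280, 256]
r6 m[K→φ2] = [1, 1]
r6 m[G→φ0] = [8, 8]
r6 m[G→φ2] = [288, 288]
r6 m[E→φ1] = [4, 1]
r6 m[E→φ3] = [576, 576]
r7 m[φ0→R] = [40, 32]
r7 m[φ0→G] = [288, 288]
r7 m[φ1→R] = [32, 8]
r7 m[φ1→E] = [576, 576]
r7 m[φ2→K] = [2304, 288]
r7 m[φ2→G] = [8, 8]
r7 m[φ3→E] = [4, 1]
r7 m[φ4→R] = [1, 9]
r7 m[R→φ0] = [32, 72]
r7 m[R→φ1] = [40, 288]
r7 m[R→φ4] = [1280, 256]
r7 m[K→φ2] = [1, 1]
r7 m[G→φ0] = [8, 8]
r7 m[G→φ2] = [288, 288]
r7 m[E→φ1] = [4, 1]
r7 m[E→φ3] = [576, 576]
r8 m[φ0→R] = [40, 32]
r8 m[φ0→G] = [288, 288]
r8 m[φ1→R] = [32, 8]
r8 m[φ1→E] = [576, 576]
r8 m[φ2→K] = [2304, 288]
r8 m[φ2→G] = [8, 8]
r8 m[φ3→E] = [4, 1]
r8 m[φ4→R] = [1, 9]
r8 m[R→φ0] = [32, 72]
r8 m[R→φ1] = [40, 288]
r8 m[R→φ4] = [1280, 256]
r8 m[K→φ2] = [1, 1]
r8 m[G→φ0] = [8, 8]
r8 m[G→φ2] = [288, 288]
r8 m[E→φ1] = [4, 1]
r8 m[E→φ3] = [576, 576]
fixed point reached at round 8
traceback from R: (R=1, K=0, G=0, E=0), score=2304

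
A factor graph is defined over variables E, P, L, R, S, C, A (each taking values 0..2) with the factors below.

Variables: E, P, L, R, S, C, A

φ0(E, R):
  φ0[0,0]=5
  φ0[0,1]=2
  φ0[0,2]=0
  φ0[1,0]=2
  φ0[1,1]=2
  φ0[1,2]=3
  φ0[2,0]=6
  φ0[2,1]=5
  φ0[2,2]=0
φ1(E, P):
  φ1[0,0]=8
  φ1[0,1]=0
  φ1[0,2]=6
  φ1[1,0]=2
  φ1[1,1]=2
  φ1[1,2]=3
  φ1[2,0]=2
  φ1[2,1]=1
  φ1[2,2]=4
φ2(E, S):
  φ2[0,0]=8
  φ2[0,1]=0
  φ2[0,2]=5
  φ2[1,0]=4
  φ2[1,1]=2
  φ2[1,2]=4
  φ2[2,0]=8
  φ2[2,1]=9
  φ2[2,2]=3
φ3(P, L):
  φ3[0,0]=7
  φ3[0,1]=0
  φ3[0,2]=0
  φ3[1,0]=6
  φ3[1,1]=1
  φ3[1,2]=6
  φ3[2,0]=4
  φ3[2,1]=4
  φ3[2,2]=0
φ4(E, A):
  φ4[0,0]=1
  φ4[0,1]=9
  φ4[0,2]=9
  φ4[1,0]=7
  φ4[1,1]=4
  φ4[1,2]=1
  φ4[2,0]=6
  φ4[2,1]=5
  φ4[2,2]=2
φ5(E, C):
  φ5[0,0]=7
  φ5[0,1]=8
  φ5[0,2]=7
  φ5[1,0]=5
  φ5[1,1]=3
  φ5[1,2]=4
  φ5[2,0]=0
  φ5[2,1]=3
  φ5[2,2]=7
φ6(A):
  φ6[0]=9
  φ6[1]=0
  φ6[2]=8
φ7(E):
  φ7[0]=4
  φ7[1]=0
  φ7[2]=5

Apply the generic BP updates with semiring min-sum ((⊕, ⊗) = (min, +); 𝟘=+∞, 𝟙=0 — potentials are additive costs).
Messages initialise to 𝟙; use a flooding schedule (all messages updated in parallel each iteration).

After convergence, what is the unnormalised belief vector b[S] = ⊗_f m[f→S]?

init: all messages = 𝟙 over 3 values
r1 m[φ0→E] = [0, 2, 0]
r1 m[φ0→R] = [2, 2, 0]
r1 m[φ1→E] = [0, 2, 1]
r1 m[φ1→P] = [2, 0, 3]
r1 m[φ2→E] = [0, 2, 3]
r1 m[φ2→S] = [4, 0, 3]
r1 m[φ3→P] = [0, 1, 0]
r1 m[φ3→L] = [4, 0, 0]
r1 m[φ4→E] = [1, 1, 2]
r1 m[φ4→A] = [1, 4, 1]
r1 m[φ5→E] = [7, 3, 0]
r1 m[φ5→C] = [0, 3, 4]
r1 m[φ6→A] = [9, 0, 8]
r1 m[φ7→E] = [4, 0, 5]
r1 m[E→φ0] = [0, 0, 0]
r1 m[E→φ1] = [0, 0, 0]
r1 m[E→φ2] = [0, 0, 0]
r1 m[E→φ4] = [0, 0, 0]
r1 m[E→φ5] = [0, 0, 0]
r1 m[E→φ7] = [0, 0, 0]
r1 m[P→φ1] = [0, 0, 0]
r1 m[P→φ3] = [0, 0, 0]
r1 m[L→φ3] = [0, 0, 0]
r1 m[R→φ0] = [0, 0, 0]
r1 m[S→φ2] = [0, 0, 0]
r1 m[C→φ5] = [0, 0, 0]
r1 m[A→φ4] = [0, 0, 0]
r1 m[A→φ6] = [0, 0, 0]
r2 m[φ0→E] = [0, 2, 0]
r2 m[φ0→R] = [2, 2, 0]
r2 m[φ1→E] = [0, 2, 1]
r2 m[φ1→P] = [2, 0, 3]
r2 m[φ2→E] = [0, 2, 3]
r2 m[φ2→S] = [4, 0, 3]
r2 m[φ3→P] = [0, 1, 0]
r2 m[φ3→L] = [4, 0, 0]
r2 m[φ4→E] = [1, 1, 2]
r2 m[φ4→A] = [1, 4, 1]
r2 m[φ5→E] = [7, 3, 0]
r2 m[φ5→C] = [0, 3, 4]
r2 m[φ6→A] = [9, 0, 8]
r2 m[φ7→E] = [4, 0, 5]
r2 m[E→φ0] = [12, 8, 11]
r2 m[E→φ1] = [12, 8, 10]
r2 m[E→φ2] = [12, 8, 8]
r2 m[E→φ4] = [11, 9, 9]
r2 m[E→φ5] = [5, 7, 11]
r2 m[E→φ7] = [8, 10, 6]
r2 m[P→φ1] = [0, 1, 0]
r2 m[P→φ3] = [2, 0, 3]
r2 m[L→φ3] = [0, 0, 0]
r2 m[R→φ0] = [0, 0, 0]
r2 m[S→φ2] = [0, 0, 0]
r2 m[C→φ5] = [0, 0, 0]
r2 m[A→φ4] = [9, 0, 8]
r2 m[A→φ6] = [1, 4, 1]
r3 m[φ0→E] = [0, 2, 0]
r3 m[φ0→R] = [10, 10, 11]
r3 m[φ1→E] = [1, 2, 2]
r3 m[φ1→P] = [10, 10, 11]
r3 m[φ2→E] = [0, 2, 3]
r3 m[φ2→S] = [12, 10, 11]
r3 m[φ3→P] = [0, 1, 0]
r3 m[φ3→L] = [6, 1, 2]
r3 m[φ4→E] = [9, 4, 5]
r3 m[φ4→A] = [12, 13, 10]
r3 m[φ5→E] = [7, 3, 0]
r3 m[φ5→C] = [11, 10, 11]
r3 m[φ6→A] = [9, 0, 8]
r3 m[φ7→E] = [4, 0, 5]
r3 m[E→φ0] = [12, 8, 11]
r3 m[E→φ1] = [12, 8, 10]
r3 m[E→φ2] = [12, 8, 8]
r3 m[E→φ4] = [11, 9, 9]
r3 m[E→φ5] = [5, 7, 11]
r3 m[E→φ7] = [8, 10, 6]
r3 m[P→φ1] = [0, 1, 0]
r3 m[P→φ3] = [2, 0, 3]
r3 m[L→φ3] = [0, 0, 0]
r3 m[R→φ0] = [0, 0, 0]
r3 m[S→φ2] = [0, 0, 0]
r3 m[C→φ5] = [0, 0, 0]
r3 m[A→φ4] = [9, 0, 8]
r3 m[A→φ6] = [1, 4, 1]
r4 m[φ0→E] = [0, 2, 0]
r4 m[φ0→R] = [10, 10, 11]
r4 m[φ1→E] = [1, 2, 2]
r4 m[φ1→P] = [10, 10, 11]
r4 m[φ2→E] = [0, 2, 3]
r4 m[φ2→S] = [12, 10, 11]
r4 m[φ3→P] = [0, 1, 0]
r4 m[φ3→L] = [6, 1, 2]
r4 m[φ4→E] = [9, 4, 5]
r4 m[φ4→A] = [12, 13, 10]
r4 m[φ5→E] = [7, 3, 0]
r4 m[φ5→C] = [11, 10, 11]
r4 m[φ6→A] = [9, 0, 8]
r4 m[φ7→E] = [4, 0, 5]
r4 m[E→φ0] = [21, 11, 15]
r4 m[E→φ1] = [20, 11, 13]
r4 m[E→φ2] = [21, 11, 12]
r4 m[E→φ4] = [12, 9, 10]
r4 m[E→φ5] = [14, 10, 15]
r4 m[E→φ7] = [17, 13, 10]
r4 m[P→φ1] = [0, 1, 0]
r4 m[P→φ3] = [10, 10, 11]
r4 m[L→φ3] = [0, 0, 0]
r4 m[R→φ0] = [0, 0, 0]
r4 m[S→φ2] = [0, 0, 0]
r4 m[C→φ5] = [0, 0, 0]
r4 m[A→φ4] = [9, 0, 8]
r4 m[A→φ6] = [12, 13, 10]
r5 m[φ0→E] = [0, 2, 0]
r5 m[φ0→R] = [13, 13, 14]
r5 m[φ1→E] = [1, 2, 2]
r5 m[φ1→P] = [13, 13, 14]
r5 m[φ2→E] = [0, 2, 3]
r5 m[φ2→S] = [15, 13, 15]
r5 m[φ3→P] = [0, 1, 0]
r5 m[φ3→L] = [15, 10, 10]
r5 m[φ4→E] = [9, 4, 5]
r5 m[φ4→A] = [13, 13, 10]
r5 m[φ5→E] = [7, 3, 0]
r5 m[φ5→C] = [15, 13, 14]
r5 m[φ6→A] = [9, 0, 8]
r5 m[φ7→E] = [4, 0, 5]
r5 m[E→φ0] = [21, 11, 15]
r5 m[E→φ1] = [20, 11, 13]
r5 m[E→φ2] = [21, 11, 12]
r5 m[E→φ4] = [12, 9, 10]
r5 m[E→φ5] = [14, 10, 15]
r5 m[E→φ7] = [17, 13, 10]
r5 m[P→φ1] = [0, 1, 0]
r5 m[P→φ3] = [10, 10, 11]
r5 m[L→φ3] = [0, 0, 0]
r5 m[R→φ0] = [0, 0, 0]
r5 m[S→φ2] = [0, 0, 0]
r5 m[C→φ5] = [0, 0, 0]
r5 m[A→φ4] = [9, 0, 8]
r5 m[A→φ6] = [12, 13, 10]
r6 m[φ0→E] = [0, 2, 0]
r6 m[φ0→R] = [13, 13, 14]
r6 m[φ1→E] = [1, 2, 2]
r6 m[φ1→P] = [13, 13, 14]
r6 m[φ2→E] = [0, 2, 3]
r6 m[φ2→S] = [15, 13, 15]
r6 m[φ3→P] = [0, 1, 0]
r6 m[φ3→L] = [15, 10, 10]
r6 m[φ4→E] = [9, 4, 5]
r6 m[φ4→A] = [13, 13, 10]
r6 m[φ5→E] = [7, 3, 0]
r6 m[φ5→C] = [15, 13, 14]
r6 m[φ6→A] = [9, 0, 8]
r6 m[φ7→E] = [4, 0, 5]
r6 m[E→φ0] = [21, 11, 15]
r6 m[E→φ1] = [20, 11, 13]
r6 m[E→φ2] = [21, 11, 12]
r6 m[E→φ4] = [12, 9, 10]
r6 m[E→φ5] = [14, 10, 15]
r6 m[E→φ7] = [17, 13, 10]
r6 m[P→φ1] = [0, 1, 0]
r6 m[P→φ3] = [13, 13, 14]
r6 m[L→φ3] = [0, 0, 0]
r6 m[R→φ0] = [0, 0, 0]
r6 m[S→φ2] = [0, 0, 0]
r6 m[C→φ5] = [0, 0, 0]
r6 m[A→φ4] = [9, 0, 8]
r6 m[A→φ6] = [13, 13, 10]
r7 m[φ0→E] = [0, 2, 0]
r7 m[φ0→R] = [13, 13, 14]
r7 m[φ1→E] = [1, 2, 2]
r7 m[φ1→P] = [13, 13, 14]
r7 m[φ2→E] = [0, 2, 3]
r7 m[φ2→S] = [15, 13, 15]
r7 m[φ3→P] = [0, 1, 0]
r7 m[φ3→L] = [18, 13, 13]
r7 m[φ4→E] = [9, 4, 5]
r7 m[φ4→A] = [13, 13, 10]
r7 m[φ5→E] = [7, 3, 0]
r7 m[φ5→C] = [15, 13, 14]
r7 m[φ6→A] = [9, 0, 8]
r7 m[φ7→E] = [4, 0, 5]
r7 m[E→φ0] = [21, 11, 15]
r7 m[E→φ1] = [20, 11, 13]
r7 m[E→φ2] = [21, 11, 12]
r7 m[E→φ4] = [12, 9, 10]
r7 m[E→φ5] = [14, 10, 15]
r7 m[E→φ7] = [17, 13, 10]
r7 m[P→φ1] = [0, 1, 0]
r7 m[P→φ3] = [13, 13, 14]
r7 m[L→φ3] = [0, 0, 0]
r7 m[R→φ0] = [0, 0, 0]
r7 m[S→φ2] = [0, 0, 0]
r7 m[C→φ5] = [0, 0, 0]
r7 m[A→φ4] = [9, 0, 8]
r7 m[A→φ6] = [13, 13, 10]
r8 m[φ0→E] = [0, 2, 0]
r8 m[φ0→R] = [13, 13, 14]
r8 m[φ1→E] = [1, 2, 2]
r8 m[φ1→P] = [13, 13, 14]
r8 m[φ2→E] = [0, 2, 3]
r8 m[φ2→S] = [15, 13, 15]
r8 m[φ3→P] = [0, 1, 0]
r8 m[φ3→L] = [18, 13, 13]
r8 m[φ4→E] = [9, 4, 5]
r8 m[φ4→A] = [13, 13, 10]
r8 m[φ5→E] = [7, 3, 0]
r8 m[φ5→C] = [15, 13, 14]
r8 m[φ6→A] = [9, 0, 8]
r8 m[φ7→E] = [4, 0, 5]
r8 m[E→φ0] = [21, 11, 15]
r8 m[E→φ1] = [20, 11, 13]
r8 m[E→φ2] = [21, 11, 12]
r8 m[E→φ4] = [12, 9, 10]
r8 m[E→φ5] = [14, 10, 15]
r8 m[E→φ7] = [17, 13, 10]
r8 m[P→φ1] = [0, 1, 0]
r8 m[P→φ3] = [13, 13, 14]
r8 m[L→φ3] = [0, 0, 0]
r8 m[R→φ0] = [0, 0, 0]
r8 m[S→φ2] = [0, 0, 0]
r8 m[C→φ5] = [0, 0, 0]
r8 m[A→φ4] = [9, 0, 8]
r8 m[A→φ6] = [13, 13, 10]
fixed point reached at round 8
b[S] = ⊗ incoming = [15, 13, 15]

b[S] = [15, 13, 15]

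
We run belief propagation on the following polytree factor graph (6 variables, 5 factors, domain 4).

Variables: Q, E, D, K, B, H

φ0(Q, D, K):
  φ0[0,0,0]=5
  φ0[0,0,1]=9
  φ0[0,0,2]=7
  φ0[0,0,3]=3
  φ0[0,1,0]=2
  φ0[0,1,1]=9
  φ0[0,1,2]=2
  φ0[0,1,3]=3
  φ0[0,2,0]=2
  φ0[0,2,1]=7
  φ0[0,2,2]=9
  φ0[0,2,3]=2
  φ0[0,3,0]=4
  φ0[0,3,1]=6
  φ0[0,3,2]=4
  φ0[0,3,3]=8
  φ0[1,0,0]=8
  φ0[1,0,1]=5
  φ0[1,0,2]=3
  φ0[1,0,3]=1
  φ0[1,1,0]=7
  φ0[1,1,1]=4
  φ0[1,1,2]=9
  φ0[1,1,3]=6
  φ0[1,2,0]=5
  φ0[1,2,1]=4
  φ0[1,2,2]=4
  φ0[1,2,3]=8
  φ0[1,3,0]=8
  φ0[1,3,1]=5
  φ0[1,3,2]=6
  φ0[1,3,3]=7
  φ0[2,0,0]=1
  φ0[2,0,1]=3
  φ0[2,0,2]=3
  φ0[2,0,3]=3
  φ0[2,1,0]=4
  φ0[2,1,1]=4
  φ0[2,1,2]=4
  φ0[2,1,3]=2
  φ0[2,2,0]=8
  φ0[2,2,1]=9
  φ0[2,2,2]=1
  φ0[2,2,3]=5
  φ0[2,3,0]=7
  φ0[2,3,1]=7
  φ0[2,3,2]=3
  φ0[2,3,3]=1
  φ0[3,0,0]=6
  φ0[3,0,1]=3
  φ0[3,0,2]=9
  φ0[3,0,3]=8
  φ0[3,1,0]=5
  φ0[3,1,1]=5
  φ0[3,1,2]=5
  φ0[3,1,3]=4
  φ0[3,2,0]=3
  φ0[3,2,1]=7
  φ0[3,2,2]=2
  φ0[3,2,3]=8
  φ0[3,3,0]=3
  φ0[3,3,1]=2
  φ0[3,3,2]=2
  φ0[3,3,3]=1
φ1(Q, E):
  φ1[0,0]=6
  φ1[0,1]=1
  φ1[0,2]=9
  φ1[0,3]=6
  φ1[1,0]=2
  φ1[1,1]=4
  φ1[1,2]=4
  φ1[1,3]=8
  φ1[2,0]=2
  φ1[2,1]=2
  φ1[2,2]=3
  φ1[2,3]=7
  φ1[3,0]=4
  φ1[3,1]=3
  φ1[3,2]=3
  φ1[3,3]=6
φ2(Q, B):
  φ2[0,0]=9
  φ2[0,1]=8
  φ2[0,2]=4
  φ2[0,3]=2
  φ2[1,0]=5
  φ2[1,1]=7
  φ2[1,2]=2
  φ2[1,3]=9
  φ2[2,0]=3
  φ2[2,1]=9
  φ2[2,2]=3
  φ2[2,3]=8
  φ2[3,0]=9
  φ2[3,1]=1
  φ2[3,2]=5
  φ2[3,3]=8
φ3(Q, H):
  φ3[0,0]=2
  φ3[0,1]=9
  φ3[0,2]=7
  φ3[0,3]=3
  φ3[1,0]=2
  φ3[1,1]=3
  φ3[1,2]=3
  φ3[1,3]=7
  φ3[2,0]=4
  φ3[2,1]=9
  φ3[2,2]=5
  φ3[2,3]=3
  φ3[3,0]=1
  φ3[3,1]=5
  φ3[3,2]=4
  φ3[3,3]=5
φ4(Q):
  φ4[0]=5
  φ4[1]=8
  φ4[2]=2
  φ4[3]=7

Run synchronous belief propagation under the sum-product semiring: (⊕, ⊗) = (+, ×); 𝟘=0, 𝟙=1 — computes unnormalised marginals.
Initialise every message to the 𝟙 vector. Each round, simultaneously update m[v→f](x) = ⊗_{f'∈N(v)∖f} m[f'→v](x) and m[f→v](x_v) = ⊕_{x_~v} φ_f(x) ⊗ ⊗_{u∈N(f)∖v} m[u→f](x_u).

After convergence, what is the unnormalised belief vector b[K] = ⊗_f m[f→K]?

init: all messages = 𝟙 over 4 values
r1 m[φ0→Q] = [82, 90, 65, 73]
r1 m[φ0→D] = [77, 75, 84, 74]
r1 m[φ0→K] = [78, 89, 73, 70]
r1 m[φ1→Q] = [22, 18, 14, 16]
r1 m[φ1→E] = [14, 10, 19, 27]
r1 m[φ2→Q] = [23, 23, 23, 23]
r1 m[φ2→B] = [26, 25, 14, 27]
r1 m[φ3→Q] = [21, 15, 21, 15]
r1 m[φ3→H] = [9, 26, 19, 18]
r1 m[φ4→Q] = [5, 8, 2, 7]
r1 m[Q→φ0] = [1, 1, 1, 1]
r1 m[Q→φ1] = [1, 1, 1, 1]
r1 m[Q→φ2] = [1, 1, 1, 1]
r1 m[Q→φ3] = [1, 1, 1, 1]
r1 m[Q→φ4] = [1, 1, 1, 1]
r1 m[E→φ1] = [1, 1, 1, 1]
r1 m[D→φ0] = [1, 1, 1, 1]
r1 m[K→φ0] = [1, 1, 1, 1]
r1 m[B→φ2] = [1, 1, 1, 1]
r1 m[H→φ3] = [1, 1, 1, 1]
r2 m[φ0→Q] = [82, 90, 65, 73]
r2 m[φ0→D] = [77, 75, 84, 74]
r2 m[φ0→K] = [78, 89, 73, 70]
r2 m[φ1→Q] = [22, 18, 14, 16]
r2 m[φ1→E] = [14, 10, 19, 27]
r2 m[φ2→Q] = [23, 23, 23, 23]
r2 m[φ2→B] = [26, 25, 14, 27]
r2 m[φ3→Q] = [21, 15, 21, 15]
r2 m[φ3→H] = [9, 26, 19, 18]
r2 m[φ4→Q] = [5, 8, 2, 7]
r2 m[Q→φ0] = [53130, 49680, 13524, 38640]
r2 m[Q→φ1] = [198030, 248400, 62790, 176295]
r2 m[Q→φ2] = [189420, 194400, 38220, 122640]
r2 m[Q→φ3] = [207460, 298080, 41860, 188048]
r2 m[Q→φ4] = [871332, 558900, 439530, 402960]
r2 m[E→φ1] = [1, 1, 1, 1]
r2 m[D→φ0] = [1, 1, 1, 1]
r2 m[K→φ0] = [1, 1, 1, 1]
r2 m[B→φ2] = [1, 1, 1, 1]
r2 m[H→φ3] = [1, 1, 1, 1]
r3 m[φ0→Q] = [82, 90, 65, 73]
r3 m[φ0→D] = [3259560, 3065256, 3189732, 3013092]
r3 m[φ0→K] = [3009090, 3509202, 3106104, 2903244]
r3 m[φ1→Q] = [22, 18, 14, 16]
r3 m[φ1→E] = [2515740, 1846095, 3493125, 4672680]
r3 m[φ2→Q] = [23, 23, 23, 23]
r3 m[φ2→B] = [3895200, 3342780, 1874340, 3415320]
r3 m[φ3→Q] = [21, 15, 21, 15]
r3 m[φ3→H] = [1366568, 4078360, 3307952, 3774760]
r3 m[φ4→Q] = [5, 8, 2, 7]
r3 m[Q→φ0] = [53130, 49680, 13524, 38640]
r3 m[Q→φ1] = [198030, 248400, 62790, 176295]
r3 m[Q→φ2] = [189420, 194400, 38220, 122640]
r3 m[Q→φ3] = [207460, 298080, 41860, 188048]
r3 m[Q→φ4] = [871332, 558900, 439530, 402960]
r3 m[E→φ1] = [1, 1, 1, 1]
r3 m[D→φ0] = [1, 1, 1, 1]
r3 m[K→φ0] = [1, 1, 1, 1]
r3 m[B→φ2] = [1, 1, 1, 1]
r3 m[H→φ3] = [1, 1, 1, 1]
r4 m[φ0→Q] = [82, 90, 65, 73]
r4 m[φ0→D] = [3259560, 3065256, 3189732, 3013092]
r4 m[φ0→K] = [3009090, 3509202, 3106104, 2903244]
r4 m[φ1→Q] = [22, 18, 14, 16]
r4 m[φ1→E] = [2515740, 1846095, 3493125, 4672680]
r4 m[φ2→Q] = [23, 23, 23, 23]
r4 m[φ2→B] = [3895200, 3342780, 1874340, 3415320]
r4 m[φ3→Q] = [21, 15, 21, 15]
r4 m[φ3→H] = [1366568, 4078360, 3307952, 3774760]
r4 m[φ4→Q] = [5, 8, 2, 7]
r4 m[Q→φ0] = [53130, 49680, 13524, 38640]
r4 m[Q→φ1] = [198030, 248400, 62790, 176295]
r4 m[Q→φ2] = [189420, 194400, 38220, 122640]
r4 m[Q→φ3] = [207460, 298080, 41860, 188048]
r4 m[Q→φ4] = [871332, 558900, 439530, 402960]
r4 m[E→φ1] = [1, 1, 1, 1]
r4 m[D→φ0] = [1, 1, 1, 1]
r4 m[K→φ0] = [1, 1, 1, 1]
r4 m[B→φ2] = [1, 1, 1, 1]
r4 m[H→φ3] = [1, 1, 1, 1]
fixed point reached at round 4
b[K] = ⊗ incoming = [3009090, 3509202, 3106104, 2903244]

b[K] = [3009090, 3509202, 3106104, 2903244]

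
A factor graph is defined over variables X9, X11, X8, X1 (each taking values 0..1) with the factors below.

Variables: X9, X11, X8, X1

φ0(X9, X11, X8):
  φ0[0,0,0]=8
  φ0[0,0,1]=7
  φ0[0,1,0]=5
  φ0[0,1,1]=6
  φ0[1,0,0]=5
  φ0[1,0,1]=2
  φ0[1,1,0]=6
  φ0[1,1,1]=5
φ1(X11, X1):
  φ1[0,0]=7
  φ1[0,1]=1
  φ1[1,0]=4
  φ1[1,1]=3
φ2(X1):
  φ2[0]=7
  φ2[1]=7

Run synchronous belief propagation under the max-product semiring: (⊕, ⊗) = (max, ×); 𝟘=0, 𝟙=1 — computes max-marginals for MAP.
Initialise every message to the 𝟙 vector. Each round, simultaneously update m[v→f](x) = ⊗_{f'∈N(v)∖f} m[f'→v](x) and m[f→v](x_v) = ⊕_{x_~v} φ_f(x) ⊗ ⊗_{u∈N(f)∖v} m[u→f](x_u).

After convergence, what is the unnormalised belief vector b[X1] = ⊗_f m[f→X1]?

b[X1] = [392, 126]

init: all messages = 𝟙 over 2 values
r1 m[φ0→X9] = [8, 6]
r1 m[φ0→X11] = [8, 6]
r1 m[φ0→X8] = [8, 7]
r1 m[φ1→X11] = [7, 4]
r1 m[φ1→X1] = [7, 3]
r1 m[φ2→X1] = [7, 7]
r1 m[X9→φ0] = [1, 1]
r1 m[X11→φ0] = [1, 1]
r1 m[X11→φ1] = [1, 1]
r1 m[X8→φ0] = [1, 1]
r1 m[X1→φ1] = [1, 1]
r1 m[X1→φ2] = [1, 1]
r2 m[φ0→X9] = [8, 6]
r2 m[φ0→X11] = [8, 6]
r2 m[φ0→X8] = [8, 7]
r2 m[φ1→X11] = [7, 4]
r2 m[φ1→X1] = [7, 3]
r2 m[φ2→X1] = [7, 7]
r2 m[X9→φ0] = [1, 1]
r2 m[X11→φ0] = [7, 4]
r2 m[X11→φ1] = [8, 6]
r2 m[X8→φ0] = [1, 1]
r2 m[X1→φ1] = [7, 7]
r2 m[X1→φ2] = [7, 3]
r3 m[φ0→X9] = [56, 35]
r3 m[φ0→X11] = [8, 6]
r3 m[φ0→X8] = [56, 49]
r3 m[φ1→X11] = [49, 28]
r3 m[φ1→X1] = [56, 18]
r3 m[φ2→X1] = [7, 7]
r3 m[X9→φ0] = [1, 1]
r3 m[X11→φ0] = [7, 4]
r3 m[X11→φ1] = [8, 6]
r3 m[X8→φ0] = [1, 1]
r3 m[X1→φ1] = [7, 7]
r3 m[X1→φ2] = [7, 3]
r4 m[φ0→X9] = [56, 35]
r4 m[φ0→X11] = [8, 6]
r4 m[φ0→X8] = [56, 49]
r4 m[φ1→X11] = [49, 28]
r4 m[φ1→X1] = [56, 18]
r4 m[φ2→X1] = [7, 7]
r4 m[X9→φ0] = [1, 1]
r4 m[X11→φ0] = [49, 28]
r4 m[X11→φ1] = [8, 6]
r4 m[X8→φ0] = [1, 1]
r4 m[X1→φ1] = [7, 7]
r4 m[X1→φ2] = [56, 18]
r5 m[φ0→X9] = [392, 245]
r5 m[φ0→X11] = [8, 6]
r5 m[φ0→X8] = [392, 343]
r5 m[φ1→X11] = [49, 28]
r5 m[φ1→X1] = [56, 18]
r5 m[φ2→X1] = [7, 7]
r5 m[X9→φ0] = [1, 1]
r5 m[X11→φ0] = [49, 28]
r5 m[X11→φ1] = [8, 6]
r5 m[X8→φ0] = [1, 1]
r5 m[X1→φ1] = [7, 7]
r5 m[X1→φ2] = [56, 18]
r6 m[φ0→X9] = [392, 245]
r6 m[φ0→X11] = [8, 6]
r6 m[φ0→X8] = [392, 343]
r6 m[φ1→X11] = [49, 28]
r6 m[φ1→X1] = [56, 18]
r6 m[φ2→X1] = [7, 7]
r6 m[X9→φ0] = [1, 1]
r6 m[X11→φ0] = [49, 28]
r6 m[X11→φ1] = [8, 6]
r6 m[X8→φ0] = [1, 1]
r6 m[X1→φ1] = [7, 7]
r6 m[X1→φ2] = [56, 18]
fixed point reached at round 6
b[X1] = ⊗ incoming = [392, 126]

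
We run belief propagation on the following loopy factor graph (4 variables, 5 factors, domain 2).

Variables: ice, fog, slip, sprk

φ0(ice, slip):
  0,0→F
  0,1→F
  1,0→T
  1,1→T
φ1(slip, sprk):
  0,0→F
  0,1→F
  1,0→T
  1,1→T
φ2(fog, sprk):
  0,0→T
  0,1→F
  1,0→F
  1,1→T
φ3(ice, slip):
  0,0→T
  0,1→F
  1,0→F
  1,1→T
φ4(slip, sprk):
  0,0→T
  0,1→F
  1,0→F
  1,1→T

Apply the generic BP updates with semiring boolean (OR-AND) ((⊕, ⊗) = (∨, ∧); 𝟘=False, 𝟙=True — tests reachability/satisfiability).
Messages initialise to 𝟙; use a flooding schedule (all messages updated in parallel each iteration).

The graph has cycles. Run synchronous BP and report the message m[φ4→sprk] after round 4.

message @ round 4 = [F, T]

init: all messages = 𝟙 over 2 values
r1 m[φ0→ice] = [F, T]
r1 m[φ0→slip] = [T, T]
r1 m[φ1→slip] = [F, T]
r1 m[φ1→sprk] = [T, T]
r1 m[φ2→fog] = [T, T]
r1 m[φ2→sprk] = [T, T]
r1 m[φ3→ice] = [T, T]
r1 m[φ3→slip] = [T, T]
r1 m[φ4→slip] = [T, T]
r1 m[φ4→sprk] = [T, T]
r1 m[ice→φ0] = [T, T]
r1 m[ice→φ3] = [T, T]
r1 m[fog→φ2] = [T, T]
r1 m[slip→φ0] = [T, T]
r1 m[slip→φ1] = [T, T]
r1 m[slip→φ3] = [T, T]
r1 m[slip→φ4] = [T, T]
r1 m[sprk→φ1] = [T, T]
r1 m[sprk→φ2] = [T, T]
r1 m[sprk→φ4] = [T, T]
r2 m[φ0→ice] = [F, T]
r2 m[φ0→slip] = [T, T]
r2 m[φ1→slip] = [F, T]
r2 m[φ1→sprk] = [T, T]
r2 m[φ2→fog] = [T, T]
r2 m[φ2→sprk] = [T, T]
r2 m[φ3→ice] = [T, T]
r2 m[φ3→slip] = [T, T]
r2 m[φ4→slip] = [T, T]
r2 m[φ4→sprk] = [T, T]
r2 m[ice→φ0] = [T, T]
r2 m[ice→φ3] = [F, T]
r2 m[fog→φ2] = [T, T]
r2 m[slip→φ0] = [F, T]
r2 m[slip→φ1] = [T, T]
r2 m[slip→φ3] = [F, T]
r2 m[slip→φ4] = [F, T]
r2 m[sprk→φ1] = [T, T]
r2 m[sprk→φ2] = [T, T]
r2 m[sprk→φ4] = [T, T]
r3 m[φ0→ice] = [F, T]
r3 m[φ0→slip] = [T, T]
r3 m[φ1→slip] = [F, T]
r3 m[φ1→sprk] = [T, T]
r3 m[φ2→fog] = [T, T]
r3 m[φ2→sprk] = [T, T]
r3 m[φ3→ice] = [F, T]
r3 m[φ3→slip] = [F, T]
r3 m[φ4→slip] = [T, T]
r3 m[φ4→sprk] = [F, T]
r3 m[ice→φ0] = [T, T]
r3 m[ice→φ3] = [F, T]
r3 m[fog→φ2] = [T, T]
r3 m[slip→φ0] = [F, T]
r3 m[slip→φ1] = [T, T]
r3 m[slip→φ3] = [F, T]
r3 m[slip→φ4] = [F, T]
r3 m[sprk→φ1] = [T, T]
r3 m[sprk→φ2] = [T, T]
r3 m[sprk→φ4] = [T, T]
r4 m[φ0→ice] = [F, T]
r4 m[φ0→slip] = [T, T]
r4 m[φ1→slip] = [F, T]
r4 m[φ1→sprk] = [T, T]
r4 m[φ2→fog] = [T, T]
r4 m[φ2→sprk] = [T, T]
r4 m[φ3→ice] = [F, T]
r4 m[φ3→slip] = [F, T]
r4 m[φ4→slip] = [T, T]
r4 m[φ4→sprk] = [F, T]
r4 m[ice→φ0] = [F, T]
r4 m[ice→φ3] = [F, T]
r4 m[fog→φ2] = [T, T]
r4 m[slip→φ0] = [F, T]
r4 m[slip→φ1] = [F, T]
r4 m[slip→φ3] = [F, T]
r4 m[slip→φ4] = [F, T]
r4 m[sprk→φ1] = [F, T]
r4 m[sprk→φ2] = [F, T]
r4 m[sprk→φ4] = [T, T]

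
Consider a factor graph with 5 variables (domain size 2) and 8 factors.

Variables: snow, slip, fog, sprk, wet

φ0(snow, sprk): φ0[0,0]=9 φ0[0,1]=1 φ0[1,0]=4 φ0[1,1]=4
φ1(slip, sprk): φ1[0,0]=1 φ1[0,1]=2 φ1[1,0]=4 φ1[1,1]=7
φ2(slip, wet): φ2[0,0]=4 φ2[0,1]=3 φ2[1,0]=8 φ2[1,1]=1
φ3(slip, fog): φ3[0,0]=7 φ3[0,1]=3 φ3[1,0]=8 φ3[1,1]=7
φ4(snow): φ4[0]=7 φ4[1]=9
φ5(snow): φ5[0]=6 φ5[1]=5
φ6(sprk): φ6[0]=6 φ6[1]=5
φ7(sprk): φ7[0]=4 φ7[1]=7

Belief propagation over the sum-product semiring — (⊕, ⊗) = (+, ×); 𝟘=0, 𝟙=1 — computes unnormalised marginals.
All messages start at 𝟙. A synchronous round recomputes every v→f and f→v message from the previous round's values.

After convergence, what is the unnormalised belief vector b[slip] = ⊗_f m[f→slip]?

b[slip] = [2025240, 14574330]

init: all messages = 𝟙 over 2 values
r1 m[φ0→snow] = [10, 8]
r1 m[φ0→sprk] = [13, 5]
r1 m[φ1→slip] = [3, 11]
r1 m[φ1→sprk] = [5, 9]
r1 m[φ2→slip] = [7, 9]
r1 m[φ2→wet] = [12, 4]
r1 m[φ3→slip] = [10, 15]
r1 m[φ3→fog] = [15, 10]
r1 m[φ4→snow] = [7, 9]
r1 m[φ5→snow] = [6, 5]
r1 m[φ6→sprk] = [6, 5]
r1 m[φ7→sprk] = [4, 7]
r1 m[snow→φ0] = [1, 1]
r1 m[snow→φ4] = [1, 1]
r1 m[snow→φ5] = [1, 1]
r1 m[slip→φ1] = [1, 1]
r1 m[slip→φ2] = [1, 1]
r1 m[slip→φ3] = [1, 1]
r1 m[fog→φ3] = [1, 1]
r1 m[sprk→φ0] = [1, 1]
r1 m[sprk→φ1] = [1, 1]
r1 m[sprk→φ6] = [1, 1]
r1 m[sprk→φ7] = [1, 1]
r1 m[wet→φ2] = [1, 1]
r2 m[φ0→snow] = [10, 8]
r2 m[φ0→sprk] = [13, 5]
r2 m[φ1→slip] = [3, 11]
r2 m[φ1→sprk] = [5, 9]
r2 m[φ2→slip] = [7, 9]
r2 m[φ2→wet] = [12, 4]
r2 m[φ3→slip] = [10, 15]
r2 m[φ3→fog] = [15, 10]
r2 m[φ4→snow] = [7, 9]
r2 m[φ5→snow] = [6, 5]
r2 m[φ6→sprk] = [6, 5]
r2 m[φ7→sprk] = [4, 7]
r2 m[snow→φ0] = [42, 45]
r2 m[snow→φ4] = [60, 40]
r2 m[snow→φ5] = [70, 72]
r2 m[slip→φ1] = [70, 135]
r2 m[slip→φ2] = [30, 165]
r2 m[slip→φ3] = [21, 99]
r2 m[fog→φ3] = [1, 1]
r2 m[sprk→φ0] = [120, 315]
r2 m[sprk→φ1] = [312, 175]
r2 m[sprk→φ6] = [260, 315]
r2 m[sprk→φ7] = [390, 225]
r2 m[wet→φ2] = [1, 1]
r3 m[φ0→snow] = [1395, 1740]
r3 m[φ0→sprk] = [558, 222]
r3 m[φ1→slip] = [662, 2473]
r3 m[φ1→sprk] = [610, 1085]
r3 m[φ2→slip] = [7, 9]
r3 m[φ2→wet] = [1440, 255]
r3 m[φ3→slip] = [10, 15]
r3 m[φ3→fog] = [939, 756]
r3 m[φ4→snow] = [7, 9]
r3 m[φ5→snow] = [6, 5]
r3 m[φ6→sprk] = [6, 5]
r3 m[φ7→sprk] = [4, 7]
r3 m[snow→φ0] = [42, 45]
r3 m[snow→φ4] = [60, 40]
r3 m[snow→φ5] = [70, 72]
r3 m[slip→φ1] = [70, 135]
r3 m[slip→φ2] = [30, 165]
r3 m[slip→φ3] = [21, 99]
r3 m[fog→φ3] = [1, 1]
r3 m[sprk→φ0] = [120, 315]
r3 m[sprk→φ1] = [312, 175]
r3 m[sprk→φ6] = [260, 315]
r3 m[sprk→φ7] = [390, 225]
r3 m[wet→φ2] = [1, 1]
r4 m[φ0→snow] = [1395, 1740]
r4 m[φ0→sprk] = [558, 222]
r4 m[φ1→slip] = [662, 2473]
r4 m[φ1→sprk] = [610, 1085]
r4 m[φ2→slip] = [7, 9]
r4 m[φ2→wet] = [1440, 255]
r4 m[φ3→slip] = [10, 15]
r4 m[φ3→fog] = [939, 756]
r4 m[φ4→snow] = [7, 9]
r4 m[φ5→snow] = [6, 5]
r4 m[φ6→sprk] = [6, 5]
r4 m[φ7→sprk] = [4, 7]
r4 m[snow→φ0] = [42, 45]
r4 m[snow→φ4] = [8370, 8700]
r4 m[snow→φ5] = [9765, 15660]
r4 m[slip→φ1] = [70, 135]
r4 m[slip→φ2] = [6620, 37095]
r4 m[slip→φ3] = [4634, 22257]
r4 m[fog→φ3] = [1, 1]
r4 m[sprk→φ0] = [14640, 37975]
r4 m[sprk→φ1] = [13392, 7770]
r4 m[sprk→φ6] = [1361520, 1686090]
r4 m[sprk→φ7] = [2042280, 1204350]
r4 m[wet→φ2] = [1, 1]
r5 m[φ0→snow] = [169735, 210460]
r5 m[φ0→sprk] = [558, 222]
r5 m[φ1→slip] = [28932, 107958]
r5 m[φ1→sprk] = [610, 1085]
r5 m[φ2→slip] = [7, 9]
r5 m[φ2→wet] = [323240, 56955]
r5 m[φ3→slip] = [10, 15]
r5 m[φ3→fog] = [210494, 169701]
r5 m[φ4→snow] = [7, 9]
r5 m[φ5→snow] = [6, 5]
r5 m[φ6→sprk] = [6, 5]
r5 m[φ7→sprk] = [4, 7]
r5 m[snow→φ0] = [42, 45]
r5 m[snow→φ4] = [8370, 8700]
r5 m[snow→φ5] = [9765, 15660]
r5 m[slip→φ1] = [70, 135]
r5 m[slip→φ2] = [6620, 37095]
r5 m[slip→φ3] = [4634, 22257]
r5 m[fog→φ3] = [1, 1]
r5 m[sprk→φ0] = [14640, 37975]
r5 m[sprk→φ1] = [13392, 7770]
r5 m[sprk→φ6] = [1361520, 1686090]
r5 m[sprk→φ7] = [2042280, 1204350]
r5 m[wet→φ2] = [1, 1]
r6 m[φ0→snow] = [169735, 210460]
r6 m[φ0→sprk] = [558, 222]
r6 m[φ1→slip] = [28932, 107958]
r6 m[φ1→sprk] = [610, 1085]
r6 m[φ2→slip] = [7, 9]
r6 m[φ2→wet] = [323240, 56955]
r6 m[φ3→slip] = [10, 15]
r6 m[φ3→fog] = [210494, 169701]
r6 m[φ4→snow] = [7, 9]
r6 m[φ5→snow] = [6, 5]
r6 m[φ6→sprk] = [6, 5]
r6 m[φ7→sprk] = [4, 7]
r6 m[snow→φ0] = [42, 45]
r6 m[snow→φ4] = [1018410, 1052300]
r6 m[snow→φ5] = [1188145, 1894140]
r6 m[slip→φ1] = [70, 135]
r6 m[slip→φ2] = [289320, 1619370]
r6 m[slip→φ3] = [202524, 971622]
r6 m[fog→φ3] = [1, 1]
r6 m[sprk→φ0] = [14640, 37975]
r6 m[sprk→φ1] = [13392, 7770]
r6 m[sprk→φ6] = [1361520, 1686090]
r6 m[sprk→φ7] = [2042280, 1204350]
r6 m[wet→φ2] = [1, 1]
r7 m[φ0→snow] = [169735, 210460]
r7 m[φ0→sprk] = [558, 222]
r7 m[φ1→slip] = [28932, 107958]
r7 m[φ1→sprk] = [610, 1085]
r7 m[φ2→slip] = [7, 9]
r7 m[φ2→wet] = [14112240, 2487330]
r7 m[φ3→slip] = [10, 15]
r7 m[φ3→fog] = [9190644, 7408926]
r7 m[φ4→snow] = [7, 9]
r7 m[φ5→snow] = [6, 5]
r7 m[φ6→sprk] = [6, 5]
r7 m[φ7→sprk] = [4, 7]
r7 m[snow→φ0] = [42, 45]
r7 m[snow→φ4] = [1018410, 1052300]
r7 m[snow→φ5] = [1188145, 1894140]
r7 m[slip→φ1] = [70, 135]
r7 m[slip→φ2] = [289320, 1619370]
r7 m[slip→φ3] = [202524, 971622]
r7 m[fog→φ3] = [1, 1]
r7 m[sprk→φ0] = [14640, 37975]
r7 m[sprk→φ1] = [13392, 7770]
r7 m[sprk→φ6] = [1361520, 1686090]
r7 m[sprk→φ7] = [2042280, 1204350]
r7 m[wet→φ2] = [1, 1]
r8 m[φ0→snow] = [169735, 210460]
r8 m[φ0→sprk] = [558, 222]
r8 m[φ1→slip] = [28932, 107958]
r8 m[φ1→sprk] = [610, 1085]
r8 m[φ2→slip] = [7, 9]
r8 m[φ2→wet] = [14112240, 2487330]
r8 m[φ3→slip] = [10, 15]
r8 m[φ3→fog] = [9190644, 7408926]
r8 m[φ4→snow] = [7, 9]
r8 m[φ5→snow] = [6, 5]
r8 m[φ6→sprk] = [6, 5]
r8 m[φ7→sprk] = [4, 7]
r8 m[snow→φ0] = [42, 45]
r8 m[snow→φ4] = [1018410, 1052300]
r8 m[snow→φ5] = [1188145, 1894140]
r8 m[slip→φ1] = [70, 135]
r8 m[slip→φ2] = [289320, 1619370]
r8 m[slip→φ3] = [202524, 971622]
r8 m[fog→φ3] = [1, 1]
r8 m[sprk→φ0] = [14640, 37975]
r8 m[sprk→φ1] = [13392, 7770]
r8 m[sprk→φ6] = [1361520, 1686090]
r8 m[sprk→φ7] = [2042280, 1204350]
r8 m[wet→φ2] = [1, 1]
fixed point reached at round 8
b[slip] = ⊗ incoming = [2025240, 14574330]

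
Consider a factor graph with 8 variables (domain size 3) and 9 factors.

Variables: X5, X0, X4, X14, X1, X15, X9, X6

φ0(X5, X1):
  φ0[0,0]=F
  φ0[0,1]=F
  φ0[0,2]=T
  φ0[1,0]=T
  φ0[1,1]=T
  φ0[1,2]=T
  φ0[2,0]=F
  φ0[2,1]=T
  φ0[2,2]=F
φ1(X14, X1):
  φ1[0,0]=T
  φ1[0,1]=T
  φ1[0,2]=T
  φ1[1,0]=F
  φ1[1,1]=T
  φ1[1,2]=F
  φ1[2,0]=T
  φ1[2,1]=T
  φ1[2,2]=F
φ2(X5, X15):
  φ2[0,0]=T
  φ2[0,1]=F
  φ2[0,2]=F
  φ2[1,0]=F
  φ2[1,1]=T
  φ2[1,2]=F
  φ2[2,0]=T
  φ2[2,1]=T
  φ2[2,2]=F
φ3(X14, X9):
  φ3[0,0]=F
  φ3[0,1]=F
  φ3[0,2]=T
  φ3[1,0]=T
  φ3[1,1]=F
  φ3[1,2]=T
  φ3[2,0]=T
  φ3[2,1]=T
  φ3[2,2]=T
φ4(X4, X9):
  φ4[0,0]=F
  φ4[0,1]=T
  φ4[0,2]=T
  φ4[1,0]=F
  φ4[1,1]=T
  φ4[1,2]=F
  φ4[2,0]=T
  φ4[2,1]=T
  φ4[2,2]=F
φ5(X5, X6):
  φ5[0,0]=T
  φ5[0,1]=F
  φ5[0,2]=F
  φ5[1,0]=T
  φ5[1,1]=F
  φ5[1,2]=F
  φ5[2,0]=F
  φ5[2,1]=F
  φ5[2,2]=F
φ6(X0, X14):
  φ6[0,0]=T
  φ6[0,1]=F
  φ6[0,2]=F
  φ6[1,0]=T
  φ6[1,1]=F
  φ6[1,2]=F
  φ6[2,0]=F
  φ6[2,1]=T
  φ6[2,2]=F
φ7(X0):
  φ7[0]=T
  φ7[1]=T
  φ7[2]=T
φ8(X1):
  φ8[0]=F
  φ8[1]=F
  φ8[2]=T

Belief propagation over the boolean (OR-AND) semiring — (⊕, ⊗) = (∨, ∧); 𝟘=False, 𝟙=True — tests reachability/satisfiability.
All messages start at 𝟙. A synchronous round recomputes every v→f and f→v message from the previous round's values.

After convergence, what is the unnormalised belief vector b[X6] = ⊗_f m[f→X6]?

init: all messages = 𝟙 over 3 values
r1 m[φ0→X5] = [T, T, T]
r1 m[φ0→X1] = [T, T, T]
r1 m[φ1→X14] = [T, T, T]
r1 m[φ1→X1] = [T, T, T]
r1 m[φ2→X5] = [T, T, T]
r1 m[φ2→X15] = [T, T, F]
r1 m[φ3→X14] = [T, T, T]
r1 m[φ3→X9] = [T, T, T]
r1 m[φ4→X4] = [T, T, T]
r1 m[φ4→X9] = [T, T, T]
r1 m[φ5→X5] = [T, T, F]
r1 m[φ5→X6] = [T, F, F]
r1 m[φ6→X0] = [T, T, T]
r1 m[φ6→X14] = [T, T, F]
r1 m[φ7→X0] = [T, T, T]
r1 m[φ8→X1] = [F, F, T]
r1 m[X5→φ0] = [T, T, T]
r1 m[X5→φ2] = [T, T, T]
r1 m[X5→φ5] = [T, T, T]
r1 m[X0→φ6] = [T, T, T]
r1 m[X0→φ7] = [T, T, T]
r1 m[X4→φ4] = [T, T, T]
r1 m[X14→φ1] = [T, T, T]
r1 m[X14→φ3] = [T, T, T]
r1 m[X14→φ6] = [T, T, T]
r1 m[X1→φ0] = [T, T, T]
r1 m[X1→φ1] = [T, T, T]
r1 m[X1→φ8] = [T, T, T]
r1 m[X15→φ2] = [T, T, T]
r1 m[X9→φ3] = [T, T, T]
r1 m[X9→φ4] = [T, T, T]
r1 m[X6→φ5] = [T, T, T]
r2 m[φ0→X5] = [T, T, T]
r2 m[φ0→X1] = [T, T, T]
r2 m[φ1→X14] = [T, T, T]
r2 m[φ1→X1] = [T, T, T]
r2 m[φ2→X5] = [T, T, T]
r2 m[φ2→X15] = [T, T, F]
r2 m[φ3→X14] = [T, T, T]
r2 m[φ3→X9] = [T, T, T]
r2 m[φ4→X4] = [T, T, T]
r2 m[φ4→X9] = [T, T, T]
r2 m[φ5→X5] = [T, T, F]
r2 m[φ5→X6] = [T, F, F]
r2 m[φ6→X0] = [T, T, T]
r2 m[φ6→X14] = [T, T, F]
r2 m[φ7→X0] = [T, T, T]
r2 m[φ8→X1] = [F, F, T]
r2 m[X5→φ0] = [T, T, F]
r2 m[X5→φ2] = [T, T, F]
r2 m[X5→φ5] = [T, T, T]
r2 m[X0→φ6] = [T, T, T]
r2 m[X0→φ7] = [T, T, T]
r2 m[X4→φ4] = [T, T, T]
r2 m[X14→φ1] = [T, T, F]
r2 m[X14→φ3] = [T, T, F]
r2 m[X14→φ6] = [T, T, T]
r2 m[X1→φ0] = [F, F, T]
r2 m[X1→φ1] = [F, F, T]
r2 m[X1→φ8] = [T, T, T]
r2 m[X15→φ2] = [T, T, T]
r2 m[X9→φ3] = [T, T, T]
r2 m[X9→φ4] = [T, T, T]
r2 m[X6→φ5] = [T, T, T]
r3 m[φ0→X5] = [T, T, F]
r3 m[φ0→X1] = [T, T, T]
r3 m[φ1→X14] = [T, F, F]
r3 m[φ1→X1] = [T, T, T]
r3 m[φ2→X5] = [T, T, T]
r3 m[φ2→X15] = [T, T, F]
r3 m[φ3→X14] = [T, T, T]
r3 m[φ3→X9] = [T, F, T]
r3 m[φ4→X4] = [T, T, T]
r3 m[φ4→X9] = [T, T, T]
r3 m[φ5→X5] = [T, T, F]
r3 m[φ5→X6] = [T, F, F]
r3 m[φ6→X0] = [T, T, T]
r3 m[φ6→X14] = [T, T, F]
r3 m[φ7→X0] = [T, T, T]
r3 m[φ8→X1] = [F, F, T]
r3 m[X5→φ0] = [T, T, F]
r3 m[X5→φ2] = [T, T, F]
r3 m[X5→φ5] = [T, T, T]
r3 m[X0→φ6] = [T, T, T]
r3 m[X0→φ7] = [T, T, T]
r3 m[X4→φ4] = [T, T, T]
r3 m[X14→φ1] = [T, T, F]
r3 m[X14→φ3] = [T, T, F]
r3 m[X14→φ6] = [T, T, T]
r3 m[X1→φ0] = [F, F, T]
r3 m[X1→φ1] = [F, F, T]
r3 m[X1→φ8] = [T, T, T]
r3 m[X15→φ2] = [T, T, T]
r3 m[X9→φ3] = [T, T, T]
r3 m[X9→φ4] = [T, T, T]
r3 m[X6→φ5] = [T, T, T]
r4 m[φ0→X5] = [T, T, F]
r4 m[φ0→X1] = [T, T, T]
r4 m[φ1→X14] = [T, F, F]
r4 m[φ1→X1] = [T, T, T]
r4 m[φ2→X5] = [T, T, T]
r4 m[φ2→X15] = [T, T, F]
r4 m[φ3→X14] = [T, T, T]
r4 m[φ3→X9] = [T, F, T]
r4 m[φ4→X4] = [T, T, T]
r4 m[φ4→X9] = [T, T, T]
r4 m[φ5→X5] = [T, T, F]
r4 m[φ5→X6] = [T, F, F]
r4 m[φ6→X0] = [T, T, T]
r4 m[φ6→X14] = [T, T, F]
r4 m[φ7→X0] = [T, T, T]
r4 m[φ8→X1] = [F, F, T]
r4 m[X5→φ0] = [T, T, F]
r4 m[X5→φ2] = [T, T, F]
r4 m[X5→φ5] = [T, T, F]
r4 m[X0→φ6] = [T, T, T]
r4 m[X0→φ7] = [T, T, T]
r4 m[X4→φ4] = [T, T, T]
r4 m[X14→φ1] = [T, T, F]
r4 m[X14→φ3] = [T, F, F]
r4 m[X14→φ6] = [T, F, F]
r4 m[X1→φ0] = [F, F, T]
r4 m[X1→φ1] = [F, F, T]
r4 m[X1→φ8] = [T, T, T]
r4 m[X15→φ2] = [T, T, T]
r4 m[X9→φ3] = [T, T, T]
r4 m[X9→φ4] = [T, F, T]
r4 m[X6→φ5] = [T, T, T]
r5 m[φ0→X5] = [T, T, F]
r5 m[φ0→X1] = [T, T, T]
r5 m[φ1→X14] = [T, F, F]
r5 m[φ1→X1] = [T, T, T]
r5 m[φ2→X5] = [T, T, T]
r5 m[φ2→X15] = [T, T, F]
r5 m[φ3→X14] = [T, T, T]
r5 m[φ3→X9] = [F, F, T]
r5 m[φ4→X4] = [T, F, T]
r5 m[φ4→X9] = [T, T, T]
r5 m[φ5→X5] = [T, T, F]
r5 m[φ5→X6] = [T, F, F]
r5 m[φ6→X0] = [T, T, F]
r5 m[φ6→X14] = [T, T, F]
r5 m[φ7→X0] = [T, T, T]
r5 m[φ8→X1] = [F, F, T]
r5 m[X5→φ0] = [T, T, F]
r5 m[X5→φ2] = [T, T, F]
r5 m[X5→φ5] = [T, T, F]
r5 m[X0→φ6] = [T, T, T]
r5 m[X0→φ7] = [T, T, T]
r5 m[X4→φ4] = [T, T, T]
r5 m[X14→φ1] = [T, T, F]
r5 m[X14→φ3] = [T, F, F]
r5 m[X14→φ6] = [T, F, F]
r5 m[X1→φ0] = [F, F, T]
r5 m[X1→φ1] = [F, F, T]
r5 m[X1→φ8] = [T, T, T]
r5 m[X15→φ2] = [T, T, T]
r5 m[X9→φ3] = [T, T, T]
r5 m[X9→φ4] = [T, F, T]
r5 m[X6→φ5] = [T, T, T]
r6 m[φ0→X5] = [T, T, F]
r6 m[φ0→X1] = [T, T, T]
r6 m[φ1→X14] = [T, F, F]
r6 m[φ1→X1] = [T, T, T]
r6 m[φ2→X5] = [T, T, T]
r6 m[φ2→X15] = [T, T, F]
r6 m[φ3→X14] = [T, T, T]
r6 m[φ3→X9] = [F, F, T]
r6 m[φ4→X4] = [T, F, T]
r6 m[φ4→X9] = [T, T, T]
r6 m[φ5→X5] = [T, T, F]
r6 m[φ5→X6] = [T, F, F]
r6 m[φ6→X0] = [T, T, F]
r6 m[φ6→X14] = [T, T, F]
r6 m[φ7→X0] = [T, T, T]
r6 m[φ8→X1] = [F, F, T]
r6 m[X5→φ0] = [T, T, F]
r6 m[X5→φ2] = [T, T, F]
r6 m[X5→φ5] = [T, T, F]
r6 m[X0→φ6] = [T, T, T]
r6 m[X0→φ7] = [T, T, F]
r6 m[X4→φ4] = [T, T, T]
r6 m[X14→φ1] = [T, T, F]
r6 m[X14→φ3] = [T, F, F]
r6 m[X14→φ6] = [T, F, F]
r6 m[X1→φ0] = [F, F, T]
r6 m[X1→φ1] = [F, F, T]
r6 m[X1→φ8] = [T, T, T]
r6 m[X15→φ2] = [T, T, T]
r6 m[X9→φ3] = [T, T, T]
r6 m[X9→φ4] = [F, F, T]
r6 m[X6→φ5] = [T, T, T]
r7 m[φ0→X5] = [T, T, F]
r7 m[φ0→X1] = [T, T, T]
r7 m[φ1→X14] = [T, F, F]
r7 m[φ1→X1] = [T, T, T]
r7 m[φ2→X5] = [T, T, T]
r7 m[φ2→X15] = [T, T, F]
r7 m[φ3→X14] = [T, T, T]
r7 m[φ3→X9] = [F, F, T]
r7 m[φ4→X4] = [T, F, F]
r7 m[φ4→X9] = [T, T, T]
r7 m[φ5→X5] = [T, T, F]
r7 m[φ5→X6] = [T, F, F]
r7 m[φ6→X0] = [T, T, F]
r7 m[φ6→X14] = [T, T, F]
r7 m[φ7→X0] = [T, T, T]
r7 m[φ8→X1] = [F, F, T]
r7 m[X5→φ0] = [T, T, F]
r7 m[X5→φ2] = [T, T, F]
r7 m[X5→φ5] = [T, T, F]
r7 m[X0→φ6] = [T, T, T]
r7 m[X0→φ7] = [T, T, F]
r7 m[X4→φ4] = [T, T, T]
r7 m[X14→φ1] = [T, T, F]
r7 m[X14→φ3] = [T, F, F]
r7 m[X14→φ6] = [T, F, F]
r7 m[X1→φ0] = [F, F, T]
r7 m[X1→φ1] = [F, F, T]
r7 m[X1→φ8] = [T, T, T]
r7 m[X15→φ2] = [T, T, T]
r7 m[X9→φ3] = [T, T, T]
r7 m[X9→φ4] = [F, F, T]
r7 m[X6→φ5] = [T, T, T]
r8 m[φ0→X5] = [T, T, F]
r8 m[φ0→X1] = [T, T, T]
r8 m[φ1→X14] = [T, F, F]
r8 m[φ1→X1] = [T, T, T]
r8 m[φ2→X5] = [T, T, T]
r8 m[φ2→X15] = [T, T, F]
r8 m[φ3→X14] = [T, T, T]
r8 m[φ3→X9] = [F, F, T]
r8 m[φ4→X4] = [T, F, F]
r8 m[φ4→X9] = [T, T, T]
r8 m[φ5→X5] = [T, T, F]
r8 m[φ5→X6] = [T, F, F]
r8 m[φ6→X0] = [T, T, F]
r8 m[φ6→X14] = [T, T, F]
r8 m[φ7→X0] = [T, T, T]
r8 m[φ8→X1] = [F, F, T]
r8 m[X5→φ0] = [T, T, F]
r8 m[X5→φ2] = [T, T, F]
r8 m[X5→φ5] = [T, T, F]
r8 m[X0→φ6] = [T, T, T]
r8 m[X0→φ7] = [T, T, F]
r8 m[X4→φ4] = [T, T, T]
r8 m[X14→φ1] = [T, T, F]
r8 m[X14→φ3] = [T, F, F]
r8 m[X14→φ6] = [T, F, F]
r8 m[X1→φ0] = [F, F, T]
r8 m[X1→φ1] = [F, F, T]
r8 m[X1→φ8] = [T, T, T]
r8 m[X15→φ2] = [T, T, T]
r8 m[X9→φ3] = [T, T, T]
r8 m[X9→φ4] = [F, F, T]
r8 m[X6→φ5] = [T, T, T]
fixed point reached at round 8
b[X6] = ⊗ incoming = [T, F, F]

b[X6] = [T, F, F]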